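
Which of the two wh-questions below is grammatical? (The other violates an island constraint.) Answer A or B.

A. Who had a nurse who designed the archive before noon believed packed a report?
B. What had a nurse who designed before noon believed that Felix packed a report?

A

In B, the wh-phrase is extracted from inside a complex-NP island (relative clause) (introduced by "who"), which blocks movement.
In A, the extraction path crosses only that-complement boundaries, which are transparent.
So A is grammatical.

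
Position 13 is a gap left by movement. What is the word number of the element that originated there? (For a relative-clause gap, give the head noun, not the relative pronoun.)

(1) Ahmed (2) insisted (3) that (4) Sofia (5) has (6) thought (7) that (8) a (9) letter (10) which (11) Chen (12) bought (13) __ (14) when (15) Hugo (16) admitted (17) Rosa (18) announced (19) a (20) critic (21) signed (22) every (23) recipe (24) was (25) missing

9

The gap at 13 is the object of "bought", inside a relative clause.
The relative pronoun is "which" (word 10); it is bound by the head noun immediately before it.
Its filler is the head noun "letter", at word 9.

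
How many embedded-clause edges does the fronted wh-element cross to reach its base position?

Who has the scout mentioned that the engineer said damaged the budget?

"who" is extracted from the subject of "damaged".
Boundaries crossed, outermost first: [that], [Ø] — 2 in total.

2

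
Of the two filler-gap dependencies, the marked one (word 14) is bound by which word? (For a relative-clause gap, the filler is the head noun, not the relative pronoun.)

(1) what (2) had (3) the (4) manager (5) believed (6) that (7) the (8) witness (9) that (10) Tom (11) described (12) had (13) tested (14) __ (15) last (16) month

The marked gap is the direct object of "tested".
Its filler is the fronted wh-phrase "what", at word 1.
(The other dependency links word 8 to a gap after word 11.)

1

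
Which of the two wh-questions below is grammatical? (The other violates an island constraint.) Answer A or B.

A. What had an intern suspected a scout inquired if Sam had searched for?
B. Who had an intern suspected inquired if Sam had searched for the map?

In A, the wh-phrase is extracted from inside a wh-island (introduced by "if"), which blocks movement.
In B, the extraction path crosses only that-complement boundaries, which are transparent.
So B is grammatical.

B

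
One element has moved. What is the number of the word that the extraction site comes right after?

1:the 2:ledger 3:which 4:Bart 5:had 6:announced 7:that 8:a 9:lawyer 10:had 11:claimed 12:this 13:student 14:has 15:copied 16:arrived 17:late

15

The displaced element is "the ledger" (word 2).
It is linked across 2 clause boundaries (that → Ø).
It functions as the direct object of "copied", so the gap sits immediately after word 15 ("copied").
Base order: Bart had announced that a lawyer had claimed this student has copied the ledger.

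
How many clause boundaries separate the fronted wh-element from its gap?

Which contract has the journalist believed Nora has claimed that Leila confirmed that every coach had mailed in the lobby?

"which contract" is extracted from the object of "mailed".
Boundaries crossed, outermost first: [Ø], [that], [that] — 3 in total.

3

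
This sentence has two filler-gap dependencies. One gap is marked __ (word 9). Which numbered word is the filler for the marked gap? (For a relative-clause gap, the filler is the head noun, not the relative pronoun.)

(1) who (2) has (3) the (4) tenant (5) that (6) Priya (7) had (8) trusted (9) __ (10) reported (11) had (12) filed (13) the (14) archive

The marked gap is inside the relative clause, the direct object of "trusted".
Its filler is the head noun "tenant" (via "that"), at word 4.
(The other dependency links word 1 to a gap after word 10.)

4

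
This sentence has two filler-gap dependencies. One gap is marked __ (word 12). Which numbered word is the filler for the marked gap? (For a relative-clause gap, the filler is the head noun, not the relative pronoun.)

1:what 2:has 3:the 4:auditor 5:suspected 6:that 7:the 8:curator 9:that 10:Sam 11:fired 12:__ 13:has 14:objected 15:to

The marked gap is inside the relative clause, the direct object of "fired".
Its filler is the head noun "curator" (via "that"), at word 8.
(The other dependency links word 1 to a gap after word 15.)

8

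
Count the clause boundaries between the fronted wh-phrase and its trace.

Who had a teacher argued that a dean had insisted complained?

"who" is extracted from the subject of "complained".
Boundaries crossed, outermost first: [that], [Ø] — 2 in total.

2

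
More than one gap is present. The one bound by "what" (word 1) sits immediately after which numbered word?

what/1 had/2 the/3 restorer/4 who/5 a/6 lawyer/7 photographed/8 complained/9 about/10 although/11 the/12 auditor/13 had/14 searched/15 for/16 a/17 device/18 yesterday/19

The displaced element is "what" (word 1).
It functions as the object of the preposition "about" of "complained", so the gap sits immediately after word 10 ("about").
Base order: The restorer who a lawyer photographed had complained about what although the auditor had searched for a device yesterday.

10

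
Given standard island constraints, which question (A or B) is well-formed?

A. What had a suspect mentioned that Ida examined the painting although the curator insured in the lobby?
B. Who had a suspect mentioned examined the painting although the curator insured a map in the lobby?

B

In A, the wh-phrase is extracted from inside an adjunct island (introduced by "although"), which blocks movement.
In B, the extraction path crosses only that-complement boundaries, which are transparent.
So B is grammatical.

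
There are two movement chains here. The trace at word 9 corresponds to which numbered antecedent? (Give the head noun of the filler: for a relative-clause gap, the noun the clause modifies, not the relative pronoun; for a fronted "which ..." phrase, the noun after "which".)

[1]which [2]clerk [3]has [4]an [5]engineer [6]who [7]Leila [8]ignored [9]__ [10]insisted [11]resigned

The marked gap is inside the relative clause, the direct object of "ignored".
Its filler is the head noun "engineer" (via "who"), at word 5.
(The other dependency links word 2 to a gap after word 10.)

5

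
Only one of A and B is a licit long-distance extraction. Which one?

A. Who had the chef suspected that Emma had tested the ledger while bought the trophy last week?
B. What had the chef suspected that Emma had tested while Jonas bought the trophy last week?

B

In A, the wh-phrase is extracted from inside an adjunct island (introduced by "while"), which blocks movement.
In B, the extraction path crosses only that-complement boundaries, which are transparent.
So B is grammatical.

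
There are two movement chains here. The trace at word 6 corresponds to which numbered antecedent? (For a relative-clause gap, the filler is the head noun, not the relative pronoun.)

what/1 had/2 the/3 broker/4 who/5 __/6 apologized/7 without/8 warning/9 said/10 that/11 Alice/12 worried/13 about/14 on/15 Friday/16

The marked gap is inside the relative clause, the subject of "apologized".
Its filler is the head noun "broker" (via "who"), at word 4.
(The other dependency links word 1 to a gap after word 14.)

4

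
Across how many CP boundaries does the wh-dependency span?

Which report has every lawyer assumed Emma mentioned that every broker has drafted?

2

"which report" is extracted from the object of "drafted".
Boundaries crossed, outermost first: [Ø], [that] — 2 in total.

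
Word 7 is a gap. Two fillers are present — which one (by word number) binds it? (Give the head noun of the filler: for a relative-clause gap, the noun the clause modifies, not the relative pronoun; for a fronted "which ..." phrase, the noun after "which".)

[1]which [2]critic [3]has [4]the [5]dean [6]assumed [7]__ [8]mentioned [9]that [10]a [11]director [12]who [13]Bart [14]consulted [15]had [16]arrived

2

The marked gap is the subject of "mentioned".
Its filler is the fronted wh-phrase "which critic", at word 2.
(The other dependency links word 11 to a gap after word 14.)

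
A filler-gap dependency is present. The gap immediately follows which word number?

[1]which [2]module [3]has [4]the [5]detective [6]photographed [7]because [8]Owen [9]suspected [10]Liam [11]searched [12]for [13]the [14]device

The displaced element is "which module" (word 2).
It functions as the direct object of "photographed", so the gap sits immediately after word 6 ("photographed").
Base order: The detective has photographed which module because Owen suspected Liam searched for the device.

6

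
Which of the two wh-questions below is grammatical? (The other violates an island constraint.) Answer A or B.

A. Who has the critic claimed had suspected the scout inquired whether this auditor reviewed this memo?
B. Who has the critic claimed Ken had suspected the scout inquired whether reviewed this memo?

In B, the wh-phrase is extracted from inside a wh-island (introduced by "whether"), which blocks movement.
In A, the extraction path crosses only that-complement boundaries, which are transparent.
So A is grammatical.

A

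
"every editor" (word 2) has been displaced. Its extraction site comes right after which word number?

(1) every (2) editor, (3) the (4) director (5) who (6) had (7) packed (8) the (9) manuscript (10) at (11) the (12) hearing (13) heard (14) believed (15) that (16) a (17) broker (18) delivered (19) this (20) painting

The displaced element is "every editor" (word 2).
It is linked across 1 clause boundary (Ø).
It functions as the subject of "believed", so the gap sits immediately after word 13 ("heard").
Base order: The director who had packed the manuscript at the hearing heard that every editor believed that a broker delivered this painting.

13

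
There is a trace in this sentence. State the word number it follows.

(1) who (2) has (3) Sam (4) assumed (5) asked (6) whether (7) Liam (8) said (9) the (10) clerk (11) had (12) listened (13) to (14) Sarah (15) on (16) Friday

The displaced element is "who" (word 1).
It is linked across 1 clause boundary (Ø).
It functions as the subject of "asked", so the gap sits immediately after word 4 ("assumed").
Base order: Sam has assumed who asked whether Liam said the clerk had listened to Sarah on Friday.

4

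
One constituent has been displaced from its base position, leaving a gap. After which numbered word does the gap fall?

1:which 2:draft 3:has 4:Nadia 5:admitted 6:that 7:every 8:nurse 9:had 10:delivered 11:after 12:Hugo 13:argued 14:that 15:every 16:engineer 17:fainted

10

The displaced element is "which draft" (word 2).
It is linked across 1 clause boundary (that).
It functions as the direct object of "delivered", so the gap sits immediately after word 10 ("delivered").
Base order: Nadia has admitted that every nurse had delivered which draft after Hugo argued that every engineer fainted.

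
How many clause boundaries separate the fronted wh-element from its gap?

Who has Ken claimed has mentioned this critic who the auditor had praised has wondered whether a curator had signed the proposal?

1

"who" is extracted from the subject of "mentioned".
Boundaries crossed, outermost first: [Ø] — 1 in total.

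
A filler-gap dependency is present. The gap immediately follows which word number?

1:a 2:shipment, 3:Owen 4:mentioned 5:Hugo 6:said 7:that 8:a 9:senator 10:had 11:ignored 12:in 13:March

11

The displaced element is "a shipment" (word 2).
It is linked across 2 clause boundaries (Ø → that).
It functions as the direct object of "ignored", so the gap sits immediately after word 11 ("ignored").
Base order: Owen mentioned Hugo said that a senator had ignored a shipment in March.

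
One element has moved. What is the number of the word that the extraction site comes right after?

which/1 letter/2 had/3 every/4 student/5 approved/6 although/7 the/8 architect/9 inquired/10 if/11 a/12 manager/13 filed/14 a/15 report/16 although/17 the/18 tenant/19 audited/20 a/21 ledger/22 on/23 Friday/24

The displaced element is "which letter" (word 2).
It functions as the direct object of "approved", so the gap sits immediately after word 6 ("approved").
Base order: Every student had approved which letter although the architect inquired if a manager filed a report although the tenant audited a ledger on Friday.

6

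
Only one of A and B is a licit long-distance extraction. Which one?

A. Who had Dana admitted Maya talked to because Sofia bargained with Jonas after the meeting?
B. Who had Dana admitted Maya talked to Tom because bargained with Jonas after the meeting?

In B, the wh-phrase is extracted from inside an adjunct island (introduced by "because"), which blocks movement.
In A, the extraction path crosses only that-complement boundaries, which are transparent.
So A is grammatical.

A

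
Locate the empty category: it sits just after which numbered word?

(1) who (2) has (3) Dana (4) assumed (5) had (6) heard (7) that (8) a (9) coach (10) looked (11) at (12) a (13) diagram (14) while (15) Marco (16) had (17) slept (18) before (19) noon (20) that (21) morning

4

The displaced element is "who" (word 1).
It is linked across 1 clause boundary (Ø).
It functions as the subject of "heard", so the gap sits immediately after word 4 ("assumed").
Base order: Dana has assumed that who had heard that a coach looked at a diagram while Marco had slept before noon that morning.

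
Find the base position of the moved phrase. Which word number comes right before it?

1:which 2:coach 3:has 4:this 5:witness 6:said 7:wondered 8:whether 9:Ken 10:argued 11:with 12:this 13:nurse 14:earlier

6

The displaced element is "which coach" (word 2).
It is linked across 1 clause boundary (Ø).
It functions as the subject of "wondered", so the gap sits immediately after word 6 ("said").
Base order: This witness has said which coach wondered whether Ken argued with this nurse earlier.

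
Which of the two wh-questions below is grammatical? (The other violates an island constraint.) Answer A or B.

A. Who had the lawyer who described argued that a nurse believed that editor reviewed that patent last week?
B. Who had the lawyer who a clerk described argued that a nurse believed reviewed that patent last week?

B

In A, the wh-phrase is extracted from inside a complex-NP island (relative clause) (introduced by "who"), which blocks movement.
In B, the extraction path crosses only that-complement boundaries, which are transparent.
So B is grammatical.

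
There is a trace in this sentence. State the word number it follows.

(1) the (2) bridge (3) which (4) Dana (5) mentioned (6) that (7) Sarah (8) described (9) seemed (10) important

8

The displaced element is "the bridge" (word 2).
It is linked across 1 clause boundary (that).
It functions as the direct object of "described", so the gap sits immediately after word 8 ("described").
Base order: Dana mentioned that Sarah described the bridge.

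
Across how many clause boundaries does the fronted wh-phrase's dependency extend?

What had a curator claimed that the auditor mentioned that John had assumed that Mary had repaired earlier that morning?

3

"what" is extracted from the object of "repaired".
Boundaries crossed, outermost first: [that], [that], [that] — 3 in total.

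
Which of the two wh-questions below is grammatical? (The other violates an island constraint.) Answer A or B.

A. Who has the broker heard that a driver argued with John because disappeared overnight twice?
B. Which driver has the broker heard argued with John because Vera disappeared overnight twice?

In A, the wh-phrase is extracted from inside an adjunct island (introduced by "because"), which blocks movement.
In B, the extraction path crosses only that-complement boundaries, which are transparent.
So B is grammatical.

B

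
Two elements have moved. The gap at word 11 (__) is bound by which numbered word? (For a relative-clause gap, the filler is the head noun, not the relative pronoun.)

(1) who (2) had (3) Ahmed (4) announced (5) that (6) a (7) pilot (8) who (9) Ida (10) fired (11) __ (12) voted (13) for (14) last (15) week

7

The marked gap is inside the relative clause, the direct object of "fired".
Its filler is the head noun "pilot" (via "who"), at word 7.
(The other dependency links word 1 to a gap after word 13.)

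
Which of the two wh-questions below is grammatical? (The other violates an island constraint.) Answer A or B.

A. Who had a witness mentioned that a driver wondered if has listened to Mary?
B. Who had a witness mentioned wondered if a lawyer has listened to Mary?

B

In A, the wh-phrase is extracted from inside a wh-island (introduced by "if"), which blocks movement.
In B, the extraction path crosses only that-complement boundaries, which are transparent.
So B is grammatical.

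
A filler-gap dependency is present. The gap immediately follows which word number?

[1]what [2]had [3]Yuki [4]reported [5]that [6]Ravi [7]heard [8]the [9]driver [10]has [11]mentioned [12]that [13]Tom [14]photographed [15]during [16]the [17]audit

14

The displaced element is "what" (word 1).
It is linked across 3 clause boundaries (that → Ø → that).
It functions as the direct object of "photographed", so the gap sits immediately after word 14 ("photographed").
Base order: Yuki had reported that Ravi heard the driver has mentioned that Tom photographed what during the audit.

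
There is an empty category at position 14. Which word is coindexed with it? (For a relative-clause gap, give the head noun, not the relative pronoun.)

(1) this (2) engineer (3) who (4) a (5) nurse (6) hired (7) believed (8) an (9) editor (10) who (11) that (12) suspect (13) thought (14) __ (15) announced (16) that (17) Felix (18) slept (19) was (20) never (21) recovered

9

The gap at 14 is the subject of "announced", inside a relative clause.
The relative pronoun is "who" (word 10); it is bound by the head noun immediately before it.
Its filler is the head noun "editor", at word 9.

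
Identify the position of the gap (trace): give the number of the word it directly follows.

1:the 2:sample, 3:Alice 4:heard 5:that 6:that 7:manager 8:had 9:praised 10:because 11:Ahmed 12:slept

9

The displaced element is "the sample" (word 2).
It is linked across 1 clause boundary (that).
It functions as the direct object of "praised", so the gap sits immediately after word 9 ("praised").
Base order: Alice heard that that manager had praised the sample because Ahmed slept.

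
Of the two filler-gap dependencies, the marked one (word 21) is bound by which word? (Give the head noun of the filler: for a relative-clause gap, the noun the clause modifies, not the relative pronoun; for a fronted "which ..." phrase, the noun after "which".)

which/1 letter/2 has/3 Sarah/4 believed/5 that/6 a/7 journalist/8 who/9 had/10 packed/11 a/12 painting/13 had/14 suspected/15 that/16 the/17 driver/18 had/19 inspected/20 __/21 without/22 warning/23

The marked gap is the direct object of "inspected".
Its filler is the fronted wh-phrase "which letter", at word 2.
(The other dependency links word 8 to a gap after word 9.)

2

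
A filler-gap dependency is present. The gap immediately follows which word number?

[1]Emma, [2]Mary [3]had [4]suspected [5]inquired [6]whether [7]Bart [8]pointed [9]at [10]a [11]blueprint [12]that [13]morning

4

The displaced element is "Emma" (word 1).
It is linked across 1 clause boundary (Ø).
It functions as the subject of "inquired", so the gap sits immediately after word 4 ("suspected").
Base order: Mary had suspected that Emma inquired whether Bart pointed at a blueprint that morning.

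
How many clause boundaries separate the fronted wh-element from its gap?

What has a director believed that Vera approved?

"what" is extracted from the object of "approved".
Boundaries crossed, outermost first: [that] — 1 in total.

1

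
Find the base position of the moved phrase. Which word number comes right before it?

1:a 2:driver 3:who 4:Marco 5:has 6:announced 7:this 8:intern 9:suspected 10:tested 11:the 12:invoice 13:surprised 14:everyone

9

The displaced element is "a driver" (word 2).
It is linked across 2 clause boundaries (Ø → Ø).
It functions as the subject of "tested", so the gap sits immediately after word 9 ("suspected").
Base order: Marco has announced this intern suspected a driver tested the invoice.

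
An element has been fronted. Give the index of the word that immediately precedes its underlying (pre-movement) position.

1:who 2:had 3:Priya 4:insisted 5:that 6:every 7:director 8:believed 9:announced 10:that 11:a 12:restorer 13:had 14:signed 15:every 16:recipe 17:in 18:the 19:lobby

8

The displaced element is "who" (word 1).
It is linked across 2 clause boundaries (that → Ø).
It functions as the subject of "announced", so the gap sits immediately after word 8 ("believed").
Base order: Priya had insisted that every director believed that who announced that a restorer had signed every recipe in the lobby.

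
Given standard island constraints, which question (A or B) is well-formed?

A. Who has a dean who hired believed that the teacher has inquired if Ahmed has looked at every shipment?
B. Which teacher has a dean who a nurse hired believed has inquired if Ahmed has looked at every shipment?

B

In A, the wh-phrase is extracted from inside a complex-NP island (relative clause) (introduced by "who"), which blocks movement.
In B, the extraction path crosses only that-complement boundaries, which are transparent.
So B is grammatical.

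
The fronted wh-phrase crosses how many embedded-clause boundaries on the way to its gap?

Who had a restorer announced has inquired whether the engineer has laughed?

1

"who" is extracted from the subject of "inquired".
Boundaries crossed, outermost first: [Ø] — 1 in total.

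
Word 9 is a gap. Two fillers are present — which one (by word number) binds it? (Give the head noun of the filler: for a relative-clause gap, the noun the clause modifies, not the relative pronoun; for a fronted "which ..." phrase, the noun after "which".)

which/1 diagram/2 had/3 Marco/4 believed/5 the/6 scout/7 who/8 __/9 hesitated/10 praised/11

The marked gap is inside the relative clause, the subject of "hesitated".
Its filler is the head noun "scout" (via "who"), at word 7.
(The other dependency links word 2 to a gap after word 11.)

7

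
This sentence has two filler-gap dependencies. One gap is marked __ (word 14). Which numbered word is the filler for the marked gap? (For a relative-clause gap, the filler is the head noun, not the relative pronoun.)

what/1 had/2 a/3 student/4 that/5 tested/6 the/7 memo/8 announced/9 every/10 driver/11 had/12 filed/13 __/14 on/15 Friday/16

The marked gap is the direct object of "filed".
Its filler is the fronted wh-phrase "what", at word 1.
(The other dependency links word 4 to a gap after word 5.)

1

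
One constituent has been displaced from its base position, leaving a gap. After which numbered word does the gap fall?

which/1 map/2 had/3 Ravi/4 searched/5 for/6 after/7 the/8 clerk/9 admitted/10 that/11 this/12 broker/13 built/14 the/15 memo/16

The displaced element is "which map" (word 2).
It functions as the object of the preposition "for" of "searched", so the gap sits immediately after word 6 ("for").
Base order: Ravi had searched for which map after the clerk admitted that this broker built the memo.

6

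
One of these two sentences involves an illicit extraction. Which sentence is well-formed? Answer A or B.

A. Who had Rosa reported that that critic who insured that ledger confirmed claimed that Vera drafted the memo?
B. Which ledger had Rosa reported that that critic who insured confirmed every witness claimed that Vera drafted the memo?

In B, the wh-phrase is extracted from inside a complex-NP island (relative clause) (introduced by "who"), which blocks movement.
In A, the extraction path crosses only that-complement boundaries, which are transparent.
So A is grammatical.

A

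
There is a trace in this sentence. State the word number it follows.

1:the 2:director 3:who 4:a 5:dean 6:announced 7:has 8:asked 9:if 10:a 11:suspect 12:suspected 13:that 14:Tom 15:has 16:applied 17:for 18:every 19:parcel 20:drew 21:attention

6

The displaced element is "the director" (word 2).
It is linked across 1 clause boundary (Ø).
It functions as the subject of "asked", so the gap sits immediately after word 6 ("announced").
Base order: A dean announced that the director has asked if a suspect suspected that Tom has applied for every parcel.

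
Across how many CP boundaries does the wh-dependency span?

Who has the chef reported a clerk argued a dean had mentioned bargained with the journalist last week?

3

"who" is extracted from the subject of "bargained".
Boundaries crossed, outermost first: [Ø], [Ø], [Ø] — 3 in total.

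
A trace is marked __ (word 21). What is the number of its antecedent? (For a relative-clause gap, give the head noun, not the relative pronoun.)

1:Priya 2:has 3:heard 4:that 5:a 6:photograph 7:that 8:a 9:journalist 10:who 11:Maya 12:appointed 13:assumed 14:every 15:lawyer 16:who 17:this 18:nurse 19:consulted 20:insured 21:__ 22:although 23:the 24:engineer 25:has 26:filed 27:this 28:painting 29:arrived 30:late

6

The gap at 21 is the object of "insured", inside a relative clause.
The relative pronoun is "that" (word 7); it is bound by the head noun immediately before it.
Its filler is the head noun "photograph", at word 6.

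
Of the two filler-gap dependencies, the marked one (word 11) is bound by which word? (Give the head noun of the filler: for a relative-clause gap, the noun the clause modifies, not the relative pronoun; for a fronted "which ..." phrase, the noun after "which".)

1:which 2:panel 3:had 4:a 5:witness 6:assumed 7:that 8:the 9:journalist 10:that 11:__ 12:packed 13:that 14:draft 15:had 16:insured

The marked gap is inside the relative clause, the subject of "packed".
Its filler is the head noun "journalist" (via "that"), at word 9.
(The other dependency links word 2 to a gap after word 16.)

9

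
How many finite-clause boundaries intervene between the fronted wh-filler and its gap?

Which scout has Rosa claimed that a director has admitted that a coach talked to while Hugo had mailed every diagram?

2

"which scout" is extracted from the PP object of "talked".
Boundaries crossed, outermost first: [that], [that] — 2 in total.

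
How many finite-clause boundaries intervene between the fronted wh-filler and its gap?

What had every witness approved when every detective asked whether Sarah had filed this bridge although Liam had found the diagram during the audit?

0

"what" originates inside the matrix clause — no clause boundary is crossed.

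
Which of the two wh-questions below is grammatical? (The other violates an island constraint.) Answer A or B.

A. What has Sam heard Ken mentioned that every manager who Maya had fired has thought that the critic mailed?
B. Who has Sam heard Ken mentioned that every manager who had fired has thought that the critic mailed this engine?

A

In B, the wh-phrase is extracted from inside a complex-NP island (relative clause) (introduced by "who"), which blocks movement.
In A, the extraction path crosses only that-complement boundaries, which are transparent.
So A is grammatical.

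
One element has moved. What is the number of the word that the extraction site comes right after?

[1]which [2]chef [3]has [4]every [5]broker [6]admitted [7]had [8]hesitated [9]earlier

6

The displaced element is "which chef" (word 2).
It is linked across 1 clause boundary (Ø).
It functions as the subject of "hesitated", so the gap sits immediately after word 6 ("admitted").
Base order: Every broker has admitted which chef had hesitated earlier.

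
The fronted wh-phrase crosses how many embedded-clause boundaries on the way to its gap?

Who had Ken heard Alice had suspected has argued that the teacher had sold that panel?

2

"who" is extracted from the subject of "argued".
Boundaries crossed, outermost first: [Ø], [Ø] — 2 in total.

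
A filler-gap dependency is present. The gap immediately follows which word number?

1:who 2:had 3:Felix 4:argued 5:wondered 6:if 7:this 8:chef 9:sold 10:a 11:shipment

The displaced element is "who" (word 1).
It is linked across 1 clause boundary (Ø).
It functions as the subject of "wondered", so the gap sits immediately after word 4 ("argued").
Base order: Felix had argued that who wondered if this chef sold a shipment.

4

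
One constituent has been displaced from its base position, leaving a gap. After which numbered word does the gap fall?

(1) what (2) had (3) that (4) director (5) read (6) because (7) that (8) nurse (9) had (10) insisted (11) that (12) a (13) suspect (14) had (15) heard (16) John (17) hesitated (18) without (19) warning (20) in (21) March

The displaced element is "what" (word 1).
It functions as the direct object of "read", so the gap sits immediately after word 5 ("read").
Base order: That director had read what because that nurse had insisted that a suspect had heard John hesitated without warning in March.

5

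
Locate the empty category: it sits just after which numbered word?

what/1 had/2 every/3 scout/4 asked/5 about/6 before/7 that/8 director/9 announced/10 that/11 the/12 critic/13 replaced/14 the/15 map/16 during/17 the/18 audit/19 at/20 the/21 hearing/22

6

The displaced element is "what" (word 1).
It functions as the object of the preposition "about" of "asked", so the gap sits immediately after word 6 ("about").
Base order: Every scout had asked about what before that director announced that the critic replaced the map during the audit at the hearing.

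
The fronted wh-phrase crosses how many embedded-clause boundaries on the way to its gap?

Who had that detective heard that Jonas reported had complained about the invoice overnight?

2

"who" is extracted from the subject of "complained".
Boundaries crossed, outermost first: [that], [Ø] — 2 in total.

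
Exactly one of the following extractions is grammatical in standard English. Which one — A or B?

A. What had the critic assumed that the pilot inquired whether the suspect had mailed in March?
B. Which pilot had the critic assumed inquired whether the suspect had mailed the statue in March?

B

In A, the wh-phrase is extracted from inside a wh-island (introduced by "whether"), which blocks movement.
In B, the extraction path crosses only that-complement boundaries, which are transparent.
So B is grammatical.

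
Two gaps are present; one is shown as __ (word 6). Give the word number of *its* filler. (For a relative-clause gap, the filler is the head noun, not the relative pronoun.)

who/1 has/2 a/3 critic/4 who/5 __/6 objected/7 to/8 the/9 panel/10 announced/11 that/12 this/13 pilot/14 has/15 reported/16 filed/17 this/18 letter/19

4

The marked gap is inside the relative clause, the subject of "objected".
Its filler is the head noun "critic" (via "who"), at word 4.
(The other dependency links word 1 to a gap after word 16.)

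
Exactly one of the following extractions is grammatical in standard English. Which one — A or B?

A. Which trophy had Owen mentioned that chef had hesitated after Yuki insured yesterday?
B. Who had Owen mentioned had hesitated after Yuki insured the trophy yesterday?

B

In A, the wh-phrase is extracted from inside an adjunct island (introduced by "after"), which blocks movement.
In B, the extraction path crosses only that-complement boundaries, which are transparent.
So B is grammatical.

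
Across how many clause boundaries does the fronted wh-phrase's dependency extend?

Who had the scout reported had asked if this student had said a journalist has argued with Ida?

"who" is extracted from the subject of "asked".
Boundaries crossed, outermost first: [Ø] — 1 in total.

1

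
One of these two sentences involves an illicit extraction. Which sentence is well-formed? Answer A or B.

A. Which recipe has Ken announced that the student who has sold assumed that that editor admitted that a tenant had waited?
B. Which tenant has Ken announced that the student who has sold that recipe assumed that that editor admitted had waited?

B

In A, the wh-phrase is extracted from inside a complex-NP island (relative clause) (introduced by "who"), which blocks movement.
In B, the extraction path crosses only that-complement boundaries, which are transparent.
So B is grammatical.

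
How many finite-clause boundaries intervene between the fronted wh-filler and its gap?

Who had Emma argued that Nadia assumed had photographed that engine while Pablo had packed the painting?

"who" is extracted from the subject of "photographed".
Boundaries crossed, outermost first: [that], [Ø] — 2 in total.

2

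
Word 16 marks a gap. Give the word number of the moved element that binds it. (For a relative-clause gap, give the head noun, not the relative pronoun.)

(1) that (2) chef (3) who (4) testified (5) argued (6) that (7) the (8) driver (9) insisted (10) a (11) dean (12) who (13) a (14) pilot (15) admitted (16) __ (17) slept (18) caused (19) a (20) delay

11

The gap at 16 is the subject of "slept", inside a relative clause.
The relative pronoun is "who" (word 12); it is bound by the head noun immediately before it.
Its filler is the head noun "dean", at word 11.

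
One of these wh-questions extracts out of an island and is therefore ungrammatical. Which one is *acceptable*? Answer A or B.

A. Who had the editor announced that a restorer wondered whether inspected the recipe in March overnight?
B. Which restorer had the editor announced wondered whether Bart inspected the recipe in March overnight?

B

In A, the wh-phrase is extracted from inside a wh-island (introduced by "whether"), which blocks movement.
In B, the extraction path crosses only that-complement boundaries, which are transparent.
So B is grammatical.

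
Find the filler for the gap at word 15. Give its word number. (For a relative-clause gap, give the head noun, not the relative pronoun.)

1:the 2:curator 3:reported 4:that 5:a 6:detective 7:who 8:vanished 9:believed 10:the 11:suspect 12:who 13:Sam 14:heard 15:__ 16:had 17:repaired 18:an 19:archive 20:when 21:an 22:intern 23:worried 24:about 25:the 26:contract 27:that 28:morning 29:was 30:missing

11

The gap at 15 is the subject of "repaired", inside a relative clause.
The relative pronoun is "who" (word 12); it is bound by the head noun immediately before it.
Its filler is the head noun "suspect", at word 11.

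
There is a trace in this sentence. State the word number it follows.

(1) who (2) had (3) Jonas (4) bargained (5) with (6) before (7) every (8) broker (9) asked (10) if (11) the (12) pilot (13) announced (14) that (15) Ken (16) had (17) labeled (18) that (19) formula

The displaced element is "who" (word 1).
It functions as the object of the preposition "with" of "bargained", so the gap sits immediately after word 5 ("with").
Base order: Jonas had bargained with who before every broker asked if the pilot announced that Ken had labeled that formula.

5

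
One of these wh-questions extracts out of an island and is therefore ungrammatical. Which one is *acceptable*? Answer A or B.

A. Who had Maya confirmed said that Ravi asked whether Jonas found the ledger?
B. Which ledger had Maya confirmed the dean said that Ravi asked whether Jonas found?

A

In B, the wh-phrase is extracted from inside a wh-island (introduced by "whether"), which blocks movement.
In A, the extraction path crosses only that-complement boundaries, which are transparent.
So A is grammatical.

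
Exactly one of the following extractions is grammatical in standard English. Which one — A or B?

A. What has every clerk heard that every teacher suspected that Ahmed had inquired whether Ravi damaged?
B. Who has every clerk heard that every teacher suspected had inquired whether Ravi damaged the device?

B

In A, the wh-phrase is extracted from inside a wh-island (introduced by "whether"), which blocks movement.
In B, the extraction path crosses only that-complement boundaries, which are transparent.
So B is grammatical.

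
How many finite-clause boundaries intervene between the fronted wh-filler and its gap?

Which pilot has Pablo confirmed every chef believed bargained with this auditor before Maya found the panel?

2

"which pilot" is extracted from the subject of "bargained".
Boundaries crossed, outermost first: [Ø], [Ø] — 2 in total.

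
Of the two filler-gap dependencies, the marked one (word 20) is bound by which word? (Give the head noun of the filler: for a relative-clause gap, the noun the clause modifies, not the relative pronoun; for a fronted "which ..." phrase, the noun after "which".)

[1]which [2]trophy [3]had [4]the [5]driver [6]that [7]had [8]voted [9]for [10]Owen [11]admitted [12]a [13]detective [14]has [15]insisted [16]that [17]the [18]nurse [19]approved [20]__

The marked gap is the direct object of "approved".
Its filler is the fronted wh-phrase "which trophy", at word 2.
(The other dependency links word 5 to a gap after word 6.)

2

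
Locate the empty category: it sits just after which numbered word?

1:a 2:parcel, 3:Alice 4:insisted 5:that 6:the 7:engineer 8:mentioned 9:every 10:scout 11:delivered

The displaced element is "a parcel" (word 2).
It is linked across 2 clause boundaries (that → Ø).
It functions as the direct object of "delivered", so the gap sits immediately after word 11 ("delivered").
Base order: Alice insisted that the engineer mentioned every scout delivered a parcel.

11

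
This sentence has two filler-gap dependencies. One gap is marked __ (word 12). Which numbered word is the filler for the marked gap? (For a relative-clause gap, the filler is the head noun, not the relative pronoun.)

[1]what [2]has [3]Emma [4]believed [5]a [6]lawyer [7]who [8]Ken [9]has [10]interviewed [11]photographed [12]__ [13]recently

1

The marked gap is the direct object of "photographed".
Its filler is the fronted wh-phrase "what", at word 1.
(The other dependency links word 6 to a gap after word 10.)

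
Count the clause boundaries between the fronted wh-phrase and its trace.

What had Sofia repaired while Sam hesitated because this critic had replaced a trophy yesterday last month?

"what" originates inside the matrix clause — no clause boundary is crossed.

0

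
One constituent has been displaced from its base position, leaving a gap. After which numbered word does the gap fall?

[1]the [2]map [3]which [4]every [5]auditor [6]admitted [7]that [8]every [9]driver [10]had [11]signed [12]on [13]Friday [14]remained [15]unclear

The displaced element is "the map" (word 2).
It is linked across 1 clause boundary (that).
It functions as the direct object of "signed", so the gap sits immediately after word 11 ("signed").
Base order: Every auditor admitted that every driver had signed the map on Friday.

11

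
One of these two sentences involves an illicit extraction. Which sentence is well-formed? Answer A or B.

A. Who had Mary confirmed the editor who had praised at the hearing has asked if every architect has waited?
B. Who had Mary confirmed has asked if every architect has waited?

B

In A, the wh-phrase is extracted from inside a complex-NP island (relative clause) (introduced by "who"), which blocks movement.
In B, the extraction path crosses only that-complement boundaries, which are transparent.
So B is grammatical.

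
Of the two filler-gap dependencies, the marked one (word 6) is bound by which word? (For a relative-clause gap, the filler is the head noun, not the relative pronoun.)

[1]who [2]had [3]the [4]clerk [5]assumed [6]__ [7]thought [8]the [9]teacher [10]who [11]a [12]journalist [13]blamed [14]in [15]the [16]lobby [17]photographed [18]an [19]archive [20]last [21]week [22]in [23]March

The marked gap is the subject of "thought".
Its filler is the fronted wh-phrase "who", at word 1.
(The other dependency links word 9 to a gap after word 13.)

1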